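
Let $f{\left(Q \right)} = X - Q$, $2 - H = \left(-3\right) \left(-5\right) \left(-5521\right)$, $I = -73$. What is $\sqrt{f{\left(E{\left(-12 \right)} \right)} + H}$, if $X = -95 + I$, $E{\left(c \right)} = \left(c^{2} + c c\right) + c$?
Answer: $\sqrt{82373} \approx 287.01$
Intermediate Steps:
$E{\left(c \right)} = c + 2 c^{2}$ ($E{\left(c \right)} = \left(c^{2} + c^{2}\right) + c = 2 c^{2} + c = c + 2 c^{2}$)
$X = -168$ ($X = -95 - 73 = -168$)
$H = 82817$ ($H = 2 - \left(-3\right) \left(-5\right) \left(-5521\right) = 2 - 15 \left(-5521\right) = 2 - -82815 = 2 + 82815 = 82817$)
$f{\left(Q \right)} = -168 - Q$
$\sqrt{f{\left(E{\left(-12 \right)} \right)} + H} = \sqrt{\left(-168 - - 12 \left(1 + 2 \left(-12\right)\right)\right) + 82817} = \sqrt{\left(-168 - - 12 \left(1 - 24\right)\right) + 82817} = \sqrt{\left(-168 - \left(-12\right) \left(-23\right)\right) + 82817} = \sqrt{\left(-168 - 276\right) + 82817} = \sqrt{-444 + 82817} = \sqrt{82373}$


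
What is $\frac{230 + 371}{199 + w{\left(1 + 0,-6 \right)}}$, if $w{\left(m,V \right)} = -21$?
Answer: $\frac{601}{178} \approx 3.3764$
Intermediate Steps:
$\frac{230 + 371}{199 + w{\left(1 + 0,-6 \right)}} = \frac{230 + 371}{199 - 21} = \frac{601}{178}$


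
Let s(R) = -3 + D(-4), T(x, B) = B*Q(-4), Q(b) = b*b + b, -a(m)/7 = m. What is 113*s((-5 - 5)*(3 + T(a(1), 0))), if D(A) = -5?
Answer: -904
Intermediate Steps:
a(m) = -7*m
Q(b) = b + b² (Q(b) = b² + b = b + b²)
T(x, B) = 12*B (T(x, B) = B*(-4*(1 - 4)) = B*(-4*(-3)) = B*12 = 12*B)
s(R) = -8 (s(R) = -3 - 5 = -8)
113*s((-5 - 5)*(3 + T(a(1), 0))) = 113*(-8) = -904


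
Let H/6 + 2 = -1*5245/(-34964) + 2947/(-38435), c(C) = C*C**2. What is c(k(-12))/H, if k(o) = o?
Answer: 387026305920/2589130013 ≈ 149.48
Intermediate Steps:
c(C) = C**3
H = -7767390039/671920670 (H = -12 + 6*(-1*5245/(-34964) + 2947/(-38435)) = -12 + 6*(-5245*(-1/34964) + 2947*(-1/38435)) = -12 + 6*(5245/34964 - 2947/38435) = -12 + 6*(98552667/1343841340) = -12 + 295658001/671920670 = -7767390039/671920670 ≈ -11.560)
c(k(-12))/H = (-12)**3/(-7767390039/671920670) = -1728*(-671920670/7767390039) = 387026305920/2589130013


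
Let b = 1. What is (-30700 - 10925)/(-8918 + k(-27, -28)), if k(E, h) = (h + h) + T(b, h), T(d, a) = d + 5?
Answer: 41625/8968 ≈ 4.6415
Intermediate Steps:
T(d, a) = 5 + d
k(E, h) = 6 + 2*h (k(E, h) = (h + h) + (5 + 1) = 2*h + 6 = 6 + 2*h)
(-30700 - 10925)/(-8918 + k(-27, -28)) = (-30700 - 10925)/(-8918 + (6 + 2*(-28))) = -41625/(-8918 + (6 - 56)) = -41625/(-8918 - 50) = -41625/(-8968) = -41625*(-1/8968) = 41625/8968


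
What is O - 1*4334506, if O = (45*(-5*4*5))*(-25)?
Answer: -4222006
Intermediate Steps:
O = 112500 (O = (45*(-20*5))*(-25) = (45*(-100))*(-25) = -4500*(-25) = 112500)
O - 1*4334506 = 112500 - 1*4334506 = 112500 - 4334506 = -4222006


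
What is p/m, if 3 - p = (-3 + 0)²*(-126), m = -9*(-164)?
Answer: 379/492 ≈ 0.77032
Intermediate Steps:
m = 1476
p = 1137 (p = 3 - (-3 + 0)²*(-126) = 3 - (-3)²*(-126) = 3 - 9*(-126) = 3 - 1*(-1134) = 3 + 1134 = 1137)
p/m = 1137/1476 = 1137*(1/1476) = 379/492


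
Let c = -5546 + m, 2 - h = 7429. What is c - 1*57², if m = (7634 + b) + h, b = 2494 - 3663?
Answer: -9757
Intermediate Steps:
b = -1169
h = -7427 (h = 2 - 1*7429 = 2 - 7429 = -7427)
m = -962 (m = (7634 - 1169) - 7427 = 6465 - 7427 = -962)
c = -6508 (c = -5546 - 962 = -6508)
c - 1*57² = -6508 - 1*57² = -6508 - 1*3249 = -6508 - 3249 = -9757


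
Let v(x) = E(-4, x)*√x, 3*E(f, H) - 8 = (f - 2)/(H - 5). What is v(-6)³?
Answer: -1661168*I*√6/11979 ≈ -339.68*I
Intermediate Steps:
E(f, H) = 8/3 + (-2 + f)/(3*(-5 + H)) (E(f, H) = 8/3 + ((f - 2)/(H - 5))/3 = 8/3 + ((-2 + f)/(-5 + H))/3 = 8/3 + (-2 + f)/(3*(-5 + H)))
v(x) = √x*(-46 + 8*x)/(3*(-5 + x)) (v(x) = ((-42 - 4 + 8*x)/(3*(-5 + x)))*√x = ((-46 + 8*x)/(3*(-5 + x)))*√x = √x*(-46 + 8*x)/(3*(-5 + x)))
v(-6)³ = (2*√(-6)*(-23 + 4*(-6))/(3*(-5 - 6)))³ = ((⅔)*(I*√6)*(-23 - 24)/(-11))³ = ((⅔)*(I*√6)*(-1/11)*(-47))³ = (94*I*√6/33)³ = -1661168*I*√6/11979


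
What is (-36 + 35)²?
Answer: 1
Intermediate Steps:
(-36 + 35)² = (-1)² = 1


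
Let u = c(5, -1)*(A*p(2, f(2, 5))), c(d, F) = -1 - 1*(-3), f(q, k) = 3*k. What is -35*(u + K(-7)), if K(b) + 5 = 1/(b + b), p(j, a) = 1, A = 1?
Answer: 215/2 ≈ 107.50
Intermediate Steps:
c(d, F) = 2 (c(d, F) = -1 + 3 = 2)
K(b) = -5 + 1/(2*b) (K(b) = -5 + 1/(b + b) = -5 + 1/(2*b))
u = 2 (u = 2*(1*1) = 2*1 = 2)
-35*(u + K(-7)) = -35*(2 + (-5 + (½)/(-7))) = -35*(2 + (-5 + (½)*(-⅐))) = -35*(2 + (-5 - 1/14)) = -35*(2 - 71/14) = -35*(-43/14) = 215/2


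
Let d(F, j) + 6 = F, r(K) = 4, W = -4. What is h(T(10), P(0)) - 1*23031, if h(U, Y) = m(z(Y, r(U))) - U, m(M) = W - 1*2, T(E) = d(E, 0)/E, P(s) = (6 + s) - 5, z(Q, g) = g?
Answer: -115187/5 ≈ -23037.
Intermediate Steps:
d(F, j) = -6 + F
P(s) = 1 + s
T(E) = (-6 + E)/E
m(M) = -6 (m(M) = -4 - 1*2 = -4 - 2 = -6)
h(U, Y) = -6 - U
h(T(10), P(0)) - 1*23031 = (-6 - (-6 + 10)/10) - 1*23031 = (-6 - 4/10) - 23031 = (-6 - 1*2/5) - 23031 = (-6 - 2/5) - 23031 = -32/5 - 23031 = -115187/5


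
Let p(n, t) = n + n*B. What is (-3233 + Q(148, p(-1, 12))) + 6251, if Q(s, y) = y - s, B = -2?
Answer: 2871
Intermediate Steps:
p(n, t) = -n (p(n, t) = n + n*(-2) = n - 2*n = -n)
(-3233 + Q(148, p(-1, 12))) + 6251 = (-3233 + (-1*(-1) - 1*148)) + 6251 = (-3233 + (1 - 148)) + 6251 = (-3233 - 147) + 6251 = -3380 + 6251 = 2871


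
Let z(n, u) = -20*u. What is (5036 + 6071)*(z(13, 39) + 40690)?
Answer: 443280370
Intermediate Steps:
(5036 + 6071)*(z(13, 39) + 40690) = (5036 + 6071)*(-20*39 + 40690) = 11107*(-780 + 40690) = 11107*39910 = 443280370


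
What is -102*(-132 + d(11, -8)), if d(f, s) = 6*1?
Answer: 12852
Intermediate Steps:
d(f, s) = 6
-102*(-132 + d(11, -8)) = -102*(-132 + 6) = -102*(-126) = 12852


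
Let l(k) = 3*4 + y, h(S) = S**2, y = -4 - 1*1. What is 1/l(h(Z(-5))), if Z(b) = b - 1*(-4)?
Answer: 1/7 ≈ 0.14286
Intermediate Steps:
Z(b) = 4 + b (Z(b) = b + 4 = 4 + b)
y = -5 (y = -4 - 1 = -5)
l(k) = 7 (l(k) = 3*4 - 5 = 12 - 5 = 7)
1/l(h(Z(-5))) = 1/7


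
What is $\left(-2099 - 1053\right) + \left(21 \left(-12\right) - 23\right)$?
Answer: $-3427$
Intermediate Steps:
$\left(-2099 - 1053\right) + \left(21 \left(-12\right) - 23\right) = \left(-2099 - 1053\right) - 275 = -3152 - 275 = -3427$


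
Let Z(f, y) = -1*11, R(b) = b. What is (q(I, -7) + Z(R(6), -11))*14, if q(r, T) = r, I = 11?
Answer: 0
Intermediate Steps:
Z(f, y) = -11
(q(I, -7) + Z(R(6), -11))*14 = (11 - 11)*14 = 0*14 = 0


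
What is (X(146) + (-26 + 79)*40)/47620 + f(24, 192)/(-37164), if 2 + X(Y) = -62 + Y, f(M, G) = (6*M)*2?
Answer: 2838357/73739570 ≈ 0.038492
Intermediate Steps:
f(M, G) = 12*M
X(Y) = -64 + Y (X(Y) = -2 + (-62 + Y) = -64 + Y)
(X(146) + (-26 + 79)*40)/47620 + f(24, 192)/(-37164) = ((-64 + 146) + (-26 + 79)*40)/47620 + (12*24)/(-37164) = (82 + 53*40)*(1/47620) + 288*(-1/37164) = (82 + 2120)*(1/47620) - 24/3097 = 2202*(1/47620) - 24/3097 = 1101/23810 - 24/3097 = 2838357/73739570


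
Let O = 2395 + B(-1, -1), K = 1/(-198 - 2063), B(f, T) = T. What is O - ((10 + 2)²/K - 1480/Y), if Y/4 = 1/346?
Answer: 455998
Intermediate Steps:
Y = 2/173 (Y = 4/346 = 4*(1/346) = 2/173 ≈ 0.011561)
K = -1/2261 (K = 1/(-2261) = -1/2261 ≈ -0.00044228)
O = 2394 (O = 2395 - 1 = 2394)
O - ((10 + 2)²/K - 1480/Y) = 2394 - ((10 + 2)²/(-1/2261) - 1480/2/173) = 2394 - (12²*(-2261) - 1480*173/2) = 2394 - (144*(-2261) - 128020) = 2394 - (-325584 - 128020) = 2394 - 1*(-453604) = 2394 + 453604 = 455998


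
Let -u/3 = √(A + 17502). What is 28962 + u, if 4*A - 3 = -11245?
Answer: 28962 - 3*√58766/2 ≈ 28598.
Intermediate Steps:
A = -5621/2 (A = ¾ + (¼)*(-11245) = ¾ - 11245/4 = -5621/2 ≈ -2810.5)
u = -3*√58766/2 (u = -3*√(-5621/2 + 17502) = -3*√58766/2 ≈ -363.63)
28962 + u = 28962 - 3*√58766/2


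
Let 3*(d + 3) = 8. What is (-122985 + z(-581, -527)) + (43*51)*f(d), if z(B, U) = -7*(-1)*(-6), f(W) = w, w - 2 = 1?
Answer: -116448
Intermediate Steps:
d = -⅓ (d = -3 + (⅓)*8 = -3 + 8/3 = -⅓ ≈ -0.33333)
w = 3 (w = 2 + 1 = 3)
f(W) = 3
z(B, U) = -42 (z(B, U) = 7*(-6) = -42)
(-122985 + z(-581, -527)) + (43*51)*f(d) = (-122985 - 42) + (43*51)*3 = -123027 + 2193*3 = -123027 + 6579 = -116448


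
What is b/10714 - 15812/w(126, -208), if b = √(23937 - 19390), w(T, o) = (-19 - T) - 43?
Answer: 3953/47 + √4547/10714 ≈ 84.113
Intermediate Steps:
w(T, o) = -62 - T
b = √4547 ≈ 67.431
b/10714 - 15812/w(126, -208) = √4547/10714 - 15812/(-62 - 1*126) = √4547*(1/10714) - 15812/(-62 - 126) = √4547/10714 - 15812/(-188) = √4547/10714 - 15812*(-1/188) = √4547/10714 + 3953/47 = 3953/47 + √4547/10714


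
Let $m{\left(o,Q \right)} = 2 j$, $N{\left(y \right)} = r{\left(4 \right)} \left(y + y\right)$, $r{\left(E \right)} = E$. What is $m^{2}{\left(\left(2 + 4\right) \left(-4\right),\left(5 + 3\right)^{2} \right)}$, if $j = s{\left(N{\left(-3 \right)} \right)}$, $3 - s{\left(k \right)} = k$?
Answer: $2916$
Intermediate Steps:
$N{\left(y \right)} = 8 y$ ($N{\left(y \right)} = 4 \left(y + y\right) = 4 \cdot 2 y = 8 y$)
$s{\left(k \right)} = 3 - k$
$j = 27$ ($j = 3 - 8 \left(-3\right) = 3 - -24 = 3 + 24 = 27$)
$m{\left(o,Q \right)} = 54$ ($m{\left(o,Q \right)} = 2 \cdot 27 = 54$)
$m^{2}{\left(\left(2 + 4\right) \left(-4\right),\left(5 + 3\right)^{2} \right)} = 54^{2} = 2916$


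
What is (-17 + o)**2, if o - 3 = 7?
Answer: 49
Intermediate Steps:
o = 10 (o = 3 + 7 = 10)
(-17 + o)**2 = (-17 + 10)**2 = (-7)**2 = 49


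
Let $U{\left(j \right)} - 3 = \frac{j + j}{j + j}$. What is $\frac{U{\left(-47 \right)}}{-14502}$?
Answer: $- \frac{2}{7251} \approx -0.00027582$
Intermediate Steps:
$U{\left(j \right)} = 4$ ($U{\left(j \right)} = 3 + \frac{j + j}{j + j} = 3 + \frac{2 j}{2 j} = 3 + 2 j \frac{1}{2 j} = 3 + 1 = 4$)
$\frac{U{\left(-47 \right)}}{-14502} = \frac{4}{-14502} = 4 \left(- \frac{1}{14502}\right) = - \frac{2}{7251}$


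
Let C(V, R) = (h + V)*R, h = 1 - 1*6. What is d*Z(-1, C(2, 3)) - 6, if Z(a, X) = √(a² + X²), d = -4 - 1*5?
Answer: -6 - 9*√82 ≈ -87.498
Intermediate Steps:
h = -5 (h = 1 - 6 = -5)
d = -9 (d = -4 - 5 = -9)
C(V, R) = R*(-5 + V) (C(V, R) = (-5 + V)*R = R*(-5 + V))
Z(a, X) = √(X² + a²)
d*Z(-1, C(2, 3)) - 6 = -9*√((3*(-5 + 2))² + (-1)²) - 6 = -9*√((3*(-3))² + 1) - 6 = -9*√((-9)² + 1) - 6 = -9*√(81 + 1) - 6 = -9*√82 - 6 = -6 - 9*√82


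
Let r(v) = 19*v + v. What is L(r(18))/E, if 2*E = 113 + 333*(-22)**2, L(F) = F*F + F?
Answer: 51984/32257 ≈ 1.6116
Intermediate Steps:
r(v) = 20*v
L(F) = F + F**2 (L(F) = F**2 + F = F + F**2)
E = 161285/2 (E = (113 + 333*(-22)**2)/2 = (113 + 333*484)/2 = (113 + 161172)/2 = (1/2)*161285 = 161285/2 ≈ 80643.)
L(r(18))/E = ((20*18)*(1 + 20*18))/(161285/2) = (360*(1 + 360))*(2/161285) = (360*361)*(2/161285) = 129960*(2/161285) = 51984/32257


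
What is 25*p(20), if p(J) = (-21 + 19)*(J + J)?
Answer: -2000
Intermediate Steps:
p(J) = -4*J
25*p(20) = 25*(-4*20) = 25*(-80) = -2000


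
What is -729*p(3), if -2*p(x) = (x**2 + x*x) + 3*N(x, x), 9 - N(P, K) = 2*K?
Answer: 19683/2 ≈ 9841.5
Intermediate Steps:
N(P, K) = 9 - 2*K
p(x) = -27/2 - x**2 + 3*x (p(x) = -((x**2 + x*x) + 3*(9 - 2*x))/2 = -((x**2 + x**2) + (27 - 6*x))/2 = -(2*x**2 + (27 - 6*x))/2 = -(27 - 6*x + 2*x**2)/2 = -27/2 - x**2 + 3*x)
-729*p(3) = -729*(-27/2 - 1*3**2 + 3*3) = -729*(-27/2 - 1*9 + 9) = -729*(-27/2 - 9 + 9) = -729*(-27/2) = 19683/2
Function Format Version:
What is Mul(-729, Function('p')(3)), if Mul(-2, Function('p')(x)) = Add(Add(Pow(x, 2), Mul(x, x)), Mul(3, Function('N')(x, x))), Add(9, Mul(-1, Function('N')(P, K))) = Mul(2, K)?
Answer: Rational(19683, 2) ≈ 9841.5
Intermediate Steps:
Function('N')(P, K) = Add(9, Mul(-2, K)) (Function('N')(P, K) = Add(9, Mul(-1, Mul(2, K))) = Add(9, Mul(-2, K)))
Function('p')(x) = Add(Rational(-27, 2), Mul(-1, Pow(x, 2)), Mul(3, x)) (Function('p')(x) = Mul(Rational(-1, 2), Add(Add(Pow(x, 2), Mul(x, x)), Mul(3, Add(9, Mul(-2, x))))) = Mul(Rational(-1, 2), Add(Add(Pow(x, 2), Pow(x, 2)), Add(27, Mul(-6, x)))) = Mul(Rational(-1, 2), Add(Mul(2, Pow(x, 2)), Add(27, Mul(-6, x)))) = Mul(Rational(-1, 2), Add(27, Mul(-6, x), Mul(2, Pow(x, 2)))) = Add(Rational(-27, 2), Mul(-1, Pow(x, 2)), Mul(3, x)))
Mul(-729, Function('p')(3)) = Mul(-729, Add(Rational(-27, 2), Mul(-1, Pow(3, 2)), Mul(3, 3))) = Mul(-729, Add(Rational(-27, 2), Mul(-1, 9), 9)) = Mul(-729, Add(Rational(-27, 2), -9, 9)) = Mul(-729, Rational(-27, 2)) = Rational(19683, 2)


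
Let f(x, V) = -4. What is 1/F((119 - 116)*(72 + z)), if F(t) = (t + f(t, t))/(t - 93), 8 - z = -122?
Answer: 513/602 ≈ 0.85216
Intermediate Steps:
z = 130 (z = 8 - 1*(-122) = 8 + 122 = 130)
F(t) = (-4 + t)/(-93 + t) (F(t) = (t - 4)/(t - 93) = (-4 + t)/(-93 + t))
1/F((119 - 116)*(72 + z)) = 1/((-4 + (119 - 116)*(72 + 130))/(-93 + (119 - 116)*(72 + 130))) = 1/((-4 + 3*202)/(-93 + 3*202)) = 1/((-4 + 606)/(-93 + 606)) = 1/(602/513) = 513/602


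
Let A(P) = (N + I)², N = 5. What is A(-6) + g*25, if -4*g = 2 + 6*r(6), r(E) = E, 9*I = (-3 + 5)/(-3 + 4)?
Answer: -34057/162 ≈ -210.23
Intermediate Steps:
I = 2/9 (I = ((-3 + 5)/(-3 + 4))/9 = (2/1)/9 = (2*1)/9 = (⅑)*2 = 2/9 ≈ 0.22222)
A(P) = 2209/81 (A(P) = (5 + 2/9)² = (47/9)² = 2209/81)
g = -19/2 (g = -(2 + 6*6)/4 = -(2 + 36)/4 = -¼*38 = -19/2 ≈ -9.5000)
A(-6) + g*25 = 2209/81 - 19/2*25 = 2209/81 - 475/2 = -34057/162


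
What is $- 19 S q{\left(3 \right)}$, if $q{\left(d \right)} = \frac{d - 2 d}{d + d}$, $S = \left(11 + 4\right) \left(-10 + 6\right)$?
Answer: $-570$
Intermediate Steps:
$S = -60$ ($S = 15 \left(-4\right) = -60$)
$q{\left(d \right)} = - \frac{1}{2}$ ($q{\left(d \right)} = \frac{\left(-1\right) d}{2 d} = - d \frac{1}{2 d} = - \frac{1}{2}$)
$- 19 S q{\left(3 \right)} = \left(-19\right) \left(-60\right) \left(- \frac{1}{2}\right) = 1140 \left(- \frac{1}{2}\right) = -570$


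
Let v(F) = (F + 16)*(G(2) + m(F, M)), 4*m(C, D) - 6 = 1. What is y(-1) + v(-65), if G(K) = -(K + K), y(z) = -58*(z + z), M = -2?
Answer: 905/4 ≈ 226.25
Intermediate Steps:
m(C, D) = 7/4 (m(C, D) = 3/2 + (¼)*1 = 3/2 + ¼ = 7/4)
y(z) = -116*z
G(K) = -2*K
v(F) = -36 - 9*F/4 (v(F) = (F + 16)*(-2*2 + 7/4) = (16 + F)*(-4 + 7/4) = (16 + F)*(-9/4) = -36 - 9*F/4)
y(-1) + v(-65) = -116*(-1) + (-36 - 9/4*(-65)) = 116 + (-36 + 585/4) = 116 + 441/4 = 905/4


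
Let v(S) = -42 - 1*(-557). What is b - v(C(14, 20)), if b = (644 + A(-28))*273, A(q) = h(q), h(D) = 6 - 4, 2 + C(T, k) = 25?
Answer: 175843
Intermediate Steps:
C(T, k) = 23 (C(T, k) = -2 + 25 = 23)
h(D) = 2
A(q) = 2
v(S) = 515 (v(S) = -42 + 557 = 515)
b = 176358 (b = (644 + 2)*273 = 646*273 = 176358)
b - v(C(14, 20)) = 176358 - 1*515 = 176358 - 515 = 175843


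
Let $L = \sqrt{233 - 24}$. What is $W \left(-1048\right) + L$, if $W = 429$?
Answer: $-449592 + \sqrt{209} \approx -4.4958 \cdot 10^{5}$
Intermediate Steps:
$L = \sqrt{209} \approx 14.457$
$W \left(-1048\right) + L = 429 \left(-1048\right) + \sqrt{209} = -449592 + \sqrt{209}$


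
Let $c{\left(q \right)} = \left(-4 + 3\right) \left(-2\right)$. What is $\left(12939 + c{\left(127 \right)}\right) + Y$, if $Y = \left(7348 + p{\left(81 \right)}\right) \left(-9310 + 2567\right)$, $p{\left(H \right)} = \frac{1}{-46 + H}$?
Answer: $- \frac{1733718548}{35} \approx -4.9535 \cdot 10^{7}$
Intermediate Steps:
$c{\left(q \right)} = 2$ ($c{\left(q \right)} = \left(-1\right) \left(-2\right) = 2$)
$Y = - \frac{1734171483}{35}$ ($Y = \left(7348 + \frac{1}{-46 + 81}\right) \left(-9310 + 2567\right) = \left(7348 + \frac{1}{35}\right) \left(-6743\right) = \frac{257181}{35} \left(-6743\right) = - \frac{1734171483}{35} \approx -4.9548 \cdot 10^{7}$)
$\left(12939 + c{\left(127 \right)}\right) + Y = \left(12939 + 2\right) - \frac{1734171483}{35} = 12941 - \frac{1734171483}{35} = - \frac{1733718548}{35}$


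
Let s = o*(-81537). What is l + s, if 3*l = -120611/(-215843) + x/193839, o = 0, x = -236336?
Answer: -27632355619/125516373831 ≈ -0.22015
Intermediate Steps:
l = -27632355619/125516373831 (l = (-120611/(-215843) - 236336/193839)/3 = (-120611*(-1/215843) - 236336*1/193839)/3 = (120611/215843 - 236336/193839)/3 = (1/3)*(-27632355619/41838791277) = -27632355619/125516373831 ≈ -0.22015)
s = 0 (s = 0*(-81537) = 0)
l + s = -27632355619/125516373831 + 0 = -27632355619/125516373831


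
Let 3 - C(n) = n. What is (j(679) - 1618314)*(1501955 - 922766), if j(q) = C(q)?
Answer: -937701199110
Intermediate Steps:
C(n) = 3 - n
j(q) = 3 - q
(j(679) - 1618314)*(1501955 - 922766) = ((3 - 1*679) - 1618314)*(1501955 - 922766) = ((3 - 679) - 1618314)*579189 = (-676 - 1618314)*579189 = -1618990*579189 = -937701199110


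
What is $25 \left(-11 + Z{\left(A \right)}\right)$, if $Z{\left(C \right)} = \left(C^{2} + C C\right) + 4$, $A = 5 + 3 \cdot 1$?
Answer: $3025$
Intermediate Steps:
$A = 8$ ($A = 5 + 3 = 8$)
$Z{\left(C \right)} = 4 + 2 C^{2}$ ($Z{\left(C \right)} = \left(C^{2} + C^{2}\right) + 4 = 2 C^{2} + 4 = 4 + 2 C^{2}$)
$25 \left(-11 + Z{\left(A \right)}\right) = 25 \left(-11 + \left(4 + 2 \cdot 8^{2}\right)\right) = 25 \left(-11 + \left(4 + 2 \cdot 64\right)\right) = 25 \left(-11 + \left(4 + 128\right)\right) = 25 \left(-11 + 132\right) = 25 \cdot 121 = 3025$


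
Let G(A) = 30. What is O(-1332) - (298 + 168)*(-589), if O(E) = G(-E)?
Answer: 274504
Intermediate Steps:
O(E) = 30
O(-1332) - (298 + 168)*(-589) = 30 - (298 + 168)*(-589) = 30 - 466*(-589) = 30 - 1*(-274474) = 30 + 274474 = 274504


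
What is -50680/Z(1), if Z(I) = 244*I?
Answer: -12670/61 ≈ -207.70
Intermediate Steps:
-50680/Z(1) = -50680/(244*1) = -50680/244 = -50680*1/244 = -12670/61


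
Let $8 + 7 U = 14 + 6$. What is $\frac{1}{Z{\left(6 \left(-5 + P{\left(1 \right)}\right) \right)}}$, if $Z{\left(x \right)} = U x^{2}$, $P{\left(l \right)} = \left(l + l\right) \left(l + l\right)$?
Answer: $\frac{7}{432} \approx 0.016204$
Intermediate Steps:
$P{\left(l \right)} = 4 l^{2}$ ($P{\left(l \right)} = 2 l 2 l = 4 l^{2}$)
$U = \frac{12}{7}$ ($U = - \frac{8}{7} + \frac{14 + 6}{7} = - \frac{8}{7} + \frac{1}{7} \cdot 20 = - \frac{8}{7} + \frac{20}{7} = \frac{12}{7} \approx 1.7143$)
$Z{\left(x \right)} = \frac{12 x^{2}}{7}$
$\frac{1}{Z{\left(6 \left(-5 + P{\left(1 \right)}\right) \right)}} = \frac{1}{\frac{12}{7} \left(6 \left(-5 + 4 \cdot 1^{2}\right)\right)^{2}} = \frac{1}{\frac{12}{7} \left(6 \left(-5 + 4 \cdot 1\right)\right)^{2}} = \frac{1}{\frac{12}{7} \left(6 \left(-5 + 4\right)\right)^{2}} = \frac{1}{\frac{12}{7} \left(6 \left(-1\right)\right)^{2}} = \frac{1}{\frac{12}{7} \left(-6\right)^{2}} = \frac{1}{\frac{12}{7} \cdot 36} = \frac{1}{\frac{432}{7}} = \frac{7}{432}$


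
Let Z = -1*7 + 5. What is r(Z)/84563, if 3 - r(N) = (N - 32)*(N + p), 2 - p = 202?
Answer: -6865/84563 ≈ -0.081182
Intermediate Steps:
p = -200 (p = 2 - 1*202 = 2 - 202 = -200)
Z = -2 (Z = -7 + 5 = -2)
r(N) = 3 - (-200 + N)*(-32 + N) (r(N) = 3 - (N - 32)*(N - 200) = 3 - (-32 + N)*(-200 + N) = 3 - (-200 + N)*(-32 + N))
r(Z)/84563 = (-6397 - 1*(-2)² + 232*(-2))/84563 = (-6397 - 1*4 - 464)*(1/84563) = (-6397 - 4 - 464)*(1/84563) = -6865*1/84563 = -6865/84563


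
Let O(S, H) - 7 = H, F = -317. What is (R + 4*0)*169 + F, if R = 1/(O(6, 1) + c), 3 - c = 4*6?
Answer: -330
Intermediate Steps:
O(S, H) = 7 + H
c = -21 (c = 3 - 4*6 = 3 - 1*24 = 3 - 24 = -21)
R = -1/13 (R = 1/((7 + 1) - 21) = 1/(8 - 21) = 1/(-13) = -1/13 ≈ -0.076923)
(R + 4*0)*169 + F = (-1/13 + 4*0)*169 - 317 = (-1/13 + 0)*169 - 317 = -1/13*169 - 317 = -13 - 317 = -330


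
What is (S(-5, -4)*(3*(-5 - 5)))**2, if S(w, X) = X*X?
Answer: 230400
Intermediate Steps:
S(w, X) = X**2
(S(-5, -4)*(3*(-5 - 5)))**2 = ((-4)**2*(3*(-5 - 5)))**2 = (16*(3*(-10)))**2 = (16*(-30))**2 = (-480)**2 = 230400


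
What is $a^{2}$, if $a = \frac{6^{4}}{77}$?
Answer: $\frac{1679616}{5929} \approx 283.29$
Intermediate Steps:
$a = \frac{1296}{77}$ ($a = 1296 \cdot \frac{1}{77} = \frac{1296}{77} \approx 16.831$)
$a^{2} = \left(\frac{1296}{77}\right)^{2} = \frac{1679616}{5929}$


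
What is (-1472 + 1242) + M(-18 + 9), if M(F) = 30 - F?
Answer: -191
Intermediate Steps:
(-1472 + 1242) + M(-18 + 9) = (-1472 + 1242) + (30 - (-18 + 9)) = -230 + (30 - 1*(-9)) = -230 + (30 + 9) = -230 + 39 = -191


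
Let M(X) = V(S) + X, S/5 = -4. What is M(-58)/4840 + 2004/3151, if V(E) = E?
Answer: 4726791/7625420 ≈ 0.61987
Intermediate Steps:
S = -20 (S = 5*(-4) = -20)
M(X) = -20 + X
M(-58)/4840 + 2004/3151 = (-20 - 58)/4840 + 2004/3151 = -78*1/4840 + 2004*(1/3151) = -39/2420 + 2004/3151 = 4726791/7625420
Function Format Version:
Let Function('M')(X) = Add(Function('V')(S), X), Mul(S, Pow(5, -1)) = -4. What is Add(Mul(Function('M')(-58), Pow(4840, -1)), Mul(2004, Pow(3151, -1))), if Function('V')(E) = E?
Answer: Rational(4726791, 7625420) ≈ 0.61987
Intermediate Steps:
S = -20 (S = Mul(5, -4) = -20)
Function('M')(X) = Add(-20, X)
Add(Mul(Function('M')(-58), Pow(4840, -1)), Mul(2004, Pow(3151, -1))) = Add(Mul(Add(-20, -58), Pow(4840, -1)), Mul(2004, Pow(3151, -1))) = Add(Mul(-78, Rational(1, 4840)), Mul(2004, Rational(1, 3151))) = Add(Rational(-39, 2420), Rational(2004, 3151)) = Rational(4726791, 7625420)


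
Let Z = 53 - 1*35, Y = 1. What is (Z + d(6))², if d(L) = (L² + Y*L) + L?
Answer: 4356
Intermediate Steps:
d(L) = L² + 2*L (d(L) = (L² + 1*L) + L = (L² + L) + L = (L + L²) + L = L² + 2*L)
Z = 18 (Z = 53 - 35 = 18)
(Z + d(6))² = (18 + 6*(2 + 6))² = (18 + 6*8)² = (18 + 48)² = 66² = 4356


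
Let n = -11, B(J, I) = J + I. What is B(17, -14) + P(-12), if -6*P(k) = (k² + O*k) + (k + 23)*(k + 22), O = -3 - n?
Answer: -70/3 ≈ -23.333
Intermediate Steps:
B(J, I) = I + J
O = 8 (O = -3 - 1*(-11) = -3 + 11 = 8)
P(k) = -4*k/3 - k²/6 - (22 + k)*(23 + k)/6 (P(k) = -((k² + 8*k) + (k + 23)*(k + 22))/6 = -((k² + 8*k) + (23 + k)*(22 + k))/6 = -((k² + 8*k) + (22 + k)*(23 + k))/6 = -(k² + 8*k + (22 + k)*(23 + k))/6 = -4*k/3 - k²/6 - (22 + k)*(23 + k)/6)
B(17, -14) + P(-12) = (-14 + 17) + (-253/3 - 53/6*(-12) - ⅓*(-12)²) = 3 + (-253/3 + 106 - ⅓*144) = 3 + (-253/3 + 106 - 48) = 3 - 79/3 = -70/3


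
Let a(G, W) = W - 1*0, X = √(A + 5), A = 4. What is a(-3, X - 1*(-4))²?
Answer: 49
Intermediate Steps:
X = 3 (X = √(4 + 5) = √9 = 3)
a(G, W) = W (a(G, W) = W + 0 = W)
a(-3, X - 1*(-4))² = (3 - 1*(-4))² = (3 + 4)² = 7² = 49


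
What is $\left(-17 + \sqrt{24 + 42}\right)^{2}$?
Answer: $\left(17 - \sqrt{66}\right)^{2} \approx 78.783$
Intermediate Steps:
$\left(-17 + \sqrt{24 + 42}\right)^{2} = \left(-17 + \sqrt{66}\right)^{2}$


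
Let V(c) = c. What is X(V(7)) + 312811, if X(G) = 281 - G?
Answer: 313085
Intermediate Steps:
X(V(7)) + 312811 = (281 - 1*7) + 312811 = (281 - 7) + 312811 = 274 + 312811 = 313085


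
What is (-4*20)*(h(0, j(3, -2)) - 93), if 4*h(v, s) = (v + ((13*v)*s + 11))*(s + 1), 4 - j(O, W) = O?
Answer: 7000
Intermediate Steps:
j(O, W) = 4 - O
h(v, s) = (1 + s)*(11 + v + 13*s*v)/4 (h(v, s) = ((v + ((13*v)*s + 11))*(s + 1))/4 = ((v + (13*s*v + 11))*(1 + s))/4 = ((v + (11 + 13*s*v))*(1 + s))/4 = ((11 + v + 13*s*v)*(1 + s))/4 = ((1 + s)*(11 + v + 13*s*v))/4 = (1 + s)*(11 + v + 13*s*v)/4)
(-4*20)*(h(0, j(3, -2)) - 93) = (-4*20)*((11/4 + (¼)*0 + 11*(4 - 1*3)/4 + (7/2)*(4 - 1*3)*0 + (13/4)*0*(4 - 1*3)²) - 93) = -80*((11/4 + 0 + 11*(4 - 3)/4 + (7/2)*(4 - 3)*0 + (13/4)*0*(4 - 3)²) - 93) = -80*((11/4 + 0 + (11/4)*1 + (7/2)*1*0 + (13/4)*0*1²) - 93) = -80*((11/4 + 0 + 11/4 + 0 + (13/4)*0*1) - 93) = -80*((11/4 + 0 + 11/4 + 0 + 0) - 93) = -80*(11/2 - 93) = -80*(-175/2) = 7000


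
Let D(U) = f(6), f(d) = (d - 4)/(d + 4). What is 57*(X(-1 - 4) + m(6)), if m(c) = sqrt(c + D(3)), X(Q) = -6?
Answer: -342 + 57*sqrt(155)/5 ≈ -200.07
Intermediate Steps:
f(d) = (-4 + d)/(4 + d)
D(U) = 1/5 (D(U) = (-4 + 6)/(4 + 6) = 2/10 = (1/10)*2 = 1/5)
m(c) = sqrt(1/5 + c) (m(c) = sqrt(c + 1/5) = sqrt(1/5 + c))
57*(X(-1 - 4) + m(6)) = 57*(-6 + sqrt(5 + 25*6)/5) = 57*(-6 + sqrt(5 + 150)/5) = 57*(-6 + sqrt(155)/5) = -342 + 57*sqrt(155)/5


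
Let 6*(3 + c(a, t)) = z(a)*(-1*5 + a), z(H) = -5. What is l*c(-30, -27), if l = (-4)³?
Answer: -5024/3 ≈ -1674.7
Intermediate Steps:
l = -64
c(a, t) = 7/6 - 5*a/6 (c(a, t) = -3 + (-5*(-1*5 + a))/6 = -3 + (-5*(-5 + a))/6 = -3 + (25 - 5*a)/6 = -3 + (25/6 - 5*a/6) = 7/6 - 5*a/6)
l*c(-30, -27) = -64*(7/6 - ⅚*(-30)) = -64*(7/6 + 25) = -64*157/6 = -5024/3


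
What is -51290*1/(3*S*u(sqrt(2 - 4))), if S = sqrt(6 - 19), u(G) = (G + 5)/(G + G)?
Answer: -512900*sqrt(26)/1053 + 205160*I*sqrt(13)/1053 ≈ -2483.7 + 702.48*I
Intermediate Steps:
u(G) = (5 + G)/(2*G) (u(G) = (5 + G)/((2*G)) = (5 + G)*(1/(2*G)) = (5 + G)/(2*G))
S = I*sqrt(13) (S = sqrt(-13) = I*sqrt(13) ≈ 3.6056*I)
-51290*1/(3*S*u(sqrt(2 - 4))) = -51290*(-2*I*sqrt(13)*sqrt(2 - 4)/(39*(5 + sqrt(2 - 4)))) = -51290*2*sqrt(26)/(39*(5 + sqrt(-2))) = -51290*2*sqrt(26)/(39*(5 + I*sqrt(2))) = -102580*sqrt(26)/(39*(5 + I*sqrt(2)))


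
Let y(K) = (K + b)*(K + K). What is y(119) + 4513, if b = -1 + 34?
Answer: 40689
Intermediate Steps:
b = 33
y(K) = 2*K*(33 + K) (y(K) = (K + 33)*(K + K) = (33 + K)*(2*K) = 2*K*(33 + K))
y(119) + 4513 = 2*119*(33 + 119) + 4513 = 2*119*152 + 4513 = 36176 + 4513 = 40689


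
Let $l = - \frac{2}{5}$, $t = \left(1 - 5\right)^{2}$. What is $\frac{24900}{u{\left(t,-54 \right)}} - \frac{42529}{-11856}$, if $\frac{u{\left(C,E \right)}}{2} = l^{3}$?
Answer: $- \frac{2306319971}{11856} \approx -1.9453 \cdot 10^{5}$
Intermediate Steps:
$t = 16$ ($t = \left(-4\right)^{2} = 16$)
$l = - \frac{2}{5}$ ($l = \left(-2\right) \frac{1}{5} = - \frac{2}{5} \approx -0.4$)
$u{\left(C,E \right)} = - \frac{16}{125}$ ($u{\left(C,E \right)} = 2 \left(- \frac{2}{5}\right)^{3} = 2 \left(- \frac{8}{125}\right) = - \frac{16}{125}$)
$\frac{24900}{u{\left(t,-54 \right)}} - \frac{42529}{-11856} = \frac{24900}{- \frac{16}{125}} - \frac{42529}{-11856} = 24900 \left(- \frac{125}{16}\right) - - \frac{42529}{11856} = - \frac{778125}{4} + \frac{42529}{11856} = - \frac{2306319971}{11856}$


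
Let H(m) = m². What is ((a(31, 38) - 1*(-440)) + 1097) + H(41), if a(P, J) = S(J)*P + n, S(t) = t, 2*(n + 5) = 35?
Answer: 8817/2 ≈ 4408.5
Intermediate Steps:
n = 25/2 (n = -5 + (½)*35 = -5 + 35/2 = 25/2 ≈ 12.500)
a(P, J) = 25/2 + J*P (a(P, J) = J*P + 25/2 = 25/2 + J*P)
((a(31, 38) - 1*(-440)) + 1097) + H(41) = (((25/2 + 38*31) - 1*(-440)) + 1097) + 41² = (((25/2 + 1178) + 440) + 1097) + 1681 = ((2381/2 + 440) + 1097) + 1681 = (3261/2 + 1097) + 1681 = 5455/2 + 1681 = 8817/2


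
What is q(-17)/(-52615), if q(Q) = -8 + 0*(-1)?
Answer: 8/52615 ≈ 0.00015205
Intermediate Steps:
q(Q) = -8 (q(Q) = -8 + 0 = -8)
q(-17)/(-52615) = -8/(-52615) = -8*(-1/52615) = 8/52615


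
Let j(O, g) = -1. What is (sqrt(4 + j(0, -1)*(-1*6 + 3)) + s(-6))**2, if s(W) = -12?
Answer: (12 - sqrt(7))**2 ≈ 87.502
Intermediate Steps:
(sqrt(4 + j(0, -1)*(-1*6 + 3)) + s(-6))**2 = (sqrt(4 - (-1*6 + 3)) - 12)**2 = (sqrt(4 - (-6 + 3)) - 12)**2 = (sqrt(4 - 1*(-3)) - 12)**2 = (sqrt(4 + 3) - 12)**2 = (sqrt(7) - 12)**2 = (-12 + sqrt(7))**2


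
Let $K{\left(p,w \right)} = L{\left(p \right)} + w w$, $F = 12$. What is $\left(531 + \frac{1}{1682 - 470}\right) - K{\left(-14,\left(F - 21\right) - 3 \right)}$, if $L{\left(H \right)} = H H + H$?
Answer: $\frac{248461}{1212} \approx 205.0$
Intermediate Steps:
$L{\left(H \right)} = H + H^{2}$ ($L{\left(H \right)} = H^{2} + H = H + H^{2}$)
$K{\left(p,w \right)} = w^{2} + p \left(1 + p\right)$ ($K{\left(p,w \right)} = p \left(1 + p\right) + w w = p \left(1 + p\right) + w^{2} = w^{2} + p \left(1 + p\right)$)
$\left(531 + \frac{1}{1682 - 470}\right) - K{\left(-14,\left(F - 21\right) - 3 \right)} = \left(531 + \frac{1}{1682 - 470}\right) - \left(\left(\left(12 - 21\right) - 3\right)^{2} - 14 \left(1 - 14\right)\right) = \left(531 + \frac{1}{1212}\right) - \left(\left(-9 - 3\right)^{2} - -182\right) = \left(531 + \frac{1}{1212}\right) - \left(\left(-12\right)^{2} + 182\right) = \frac{643573}{1212} - \left(144 + 182\right) = \frac{643573}{1212} - 326 = \frac{248461}{1212}$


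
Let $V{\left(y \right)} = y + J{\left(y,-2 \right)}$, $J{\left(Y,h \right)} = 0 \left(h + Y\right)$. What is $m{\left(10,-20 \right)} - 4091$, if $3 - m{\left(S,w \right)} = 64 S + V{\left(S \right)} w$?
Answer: $-4528$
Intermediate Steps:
$J{\left(Y,h \right)} = 0$ ($J{\left(Y,h \right)} = 0 \left(Y + h\right) = 0$)
$V{\left(y \right)} = y$ ($V{\left(y \right)} = y + 0 = y$)
$m{\left(S,w \right)} = 3 - 64 S - S w$ ($m{\left(S,w \right)} = 3 - \left(64 S + S w\right) = 3 - 64 S - S w$)
$m{\left(10,-20 \right)} - 4091 = \left(3 - 640 - 10 \left(-20\right)\right) - 4091 = \left(3 - 640 + 200\right) - 4091 = -437 - 4091 = -4528$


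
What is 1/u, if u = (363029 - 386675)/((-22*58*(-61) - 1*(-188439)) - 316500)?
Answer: 7175/3378 ≈ 2.1240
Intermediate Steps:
u = 3378/7175 (u = -23646/((-1276*(-61) + 188439) - 316500) = -23646/((77836 + 188439) - 316500) = -23646/(266275 - 316500) = -23646/(-50225) = -23646*(-1/50225) = 3378/7175 ≈ 0.47080)
1/u = 1/(3378/7175) = 7175/3378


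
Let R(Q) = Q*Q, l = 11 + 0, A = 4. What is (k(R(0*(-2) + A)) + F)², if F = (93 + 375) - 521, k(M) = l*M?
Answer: 15129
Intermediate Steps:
l = 11
R(Q) = Q²
k(M) = 11*M
F = -53 (F = 468 - 521 = -53)
(k(R(0*(-2) + A)) + F)² = (11*(0*(-2) + 4)² - 53)² = (11*(0 + 4)² - 53)² = (11*4² - 53)² = (11*16 - 53)² = (176 - 53)² = 123² = 15129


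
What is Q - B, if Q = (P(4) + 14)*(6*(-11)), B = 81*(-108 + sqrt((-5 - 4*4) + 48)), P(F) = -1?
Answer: 7890 - 243*sqrt(3) ≈ 7469.1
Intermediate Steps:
B = -8748 + 243*sqrt(3) (B = 81*(-108 + sqrt((-5 - 16) + 48)) = 81*(-108 + sqrt(-21 + 48)) = 81*(-108 + sqrt(27)) = 81*(-108 + 3*sqrt(3)) = -8748 + 243*sqrt(3) ≈ -8327.1)
Q = -858 (Q = (-1 + 14)*(6*(-11)) = 13*(-66) = -858)
Q - B = -858 - (-8748 + 243*sqrt(3)) = -858 + (8748 - 243*sqrt(3)) = 7890 - 243*sqrt(3)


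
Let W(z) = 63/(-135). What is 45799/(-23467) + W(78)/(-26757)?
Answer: -18381493376/9418597785 ≈ -1.9516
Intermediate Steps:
W(z) = -7/15 (W(z) = 63*(-1/135) = -7/15)
45799/(-23467) + W(78)/(-26757) = 45799/(-23467) - 7/15/(-26757) = 45799*(-1/23467) - 7/15*(-1/26757) = -45799/23467 + 7/401355 = -18381493376/9418597785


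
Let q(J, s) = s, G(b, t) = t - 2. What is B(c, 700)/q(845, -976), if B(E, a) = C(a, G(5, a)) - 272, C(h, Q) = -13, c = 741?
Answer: 285/976 ≈ 0.29201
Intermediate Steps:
G(b, t) = -2 + t
B(E, a) = -285 (B(E, a) = -13 - 272 = -285)
B(c, 700)/q(845, -976) = -285/(-976) = -285*(-1/976) = 285/976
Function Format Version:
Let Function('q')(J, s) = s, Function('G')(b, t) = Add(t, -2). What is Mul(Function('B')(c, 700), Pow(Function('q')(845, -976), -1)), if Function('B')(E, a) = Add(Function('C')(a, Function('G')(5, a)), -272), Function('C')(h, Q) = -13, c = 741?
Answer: Rational(285, 976) ≈ 0.29201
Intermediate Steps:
Function('G')(b, t) = Add(-2, t)
Function('B')(E, a) = -285 (Function('B')(E, a) = Add(-13, -272) = -285)
Mul(Function('B')(c, 700), Pow(Function('q')(845, -976), -1)) = Mul(-285, Pow(-976, -1)) = Mul(-285, Rational(-1, 976)) = Rational(285, 976)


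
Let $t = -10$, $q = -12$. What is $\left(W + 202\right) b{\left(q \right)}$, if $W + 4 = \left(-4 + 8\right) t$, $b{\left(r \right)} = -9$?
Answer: $-1422$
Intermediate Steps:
$W = -44$ ($W = -4 + \left(-4 + 8\right) \left(-10\right) = -4 + 4 \left(-10\right) = -4 - 40 = -44$)
$\left(W + 202\right) b{\left(q \right)} = \left(-44 + 202\right) \left(-9\right) = 158 \left(-9\right) = -1422$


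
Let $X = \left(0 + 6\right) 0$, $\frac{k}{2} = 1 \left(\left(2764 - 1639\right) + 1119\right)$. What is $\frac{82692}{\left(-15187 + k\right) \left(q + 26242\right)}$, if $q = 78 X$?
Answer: $- \frac{41346}{140381579} \approx -0.00029453$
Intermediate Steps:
$k = 4488$ ($k = 2 \cdot 1 \left(\left(2764 - 1639\right) + 1119\right) = 2 \cdot 1 \left(1125 + 1119\right) = 2 \cdot 1 \cdot 2244 = 2 \cdot 2244 = 4488$)
$X = 0$ ($X = 6 \cdot 0 = 0$)
$q = 0$ ($q = 78 \cdot 0 = 0$)
$\frac{82692}{\left(-15187 + k\right) \left(q + 26242\right)} = \frac{82692}{\left(-15187 + 4488\right) \left(0 + 26242\right)} = \frac{82692}{\left(-10699\right) 26242} = \frac{82692}{-280763158} = 82692 \left(- \frac{1}{280763158}\right) = - \frac{41346}{140381579}$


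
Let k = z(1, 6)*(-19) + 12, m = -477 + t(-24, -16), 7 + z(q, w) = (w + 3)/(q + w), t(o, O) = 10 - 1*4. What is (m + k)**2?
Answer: 6017209/49 ≈ 1.2280e+5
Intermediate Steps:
t(o, O) = 6 (t(o, O) = 10 - 4 = 6)
z(q, w) = -7 + (3 + w)/(q + w) (z(q, w) = -7 + (w + 3)/(q + w) = -7 + (3 + w)/(q + w))
m = -471 (m = -477 + 6 = -471)
k = 844/7 (k = ((3 - 7*1 - 6*6)/(1 + 6))*(-19) + 12 = ((3 - 7 - 36)/7)*(-19) + 12 = ((1/7)*(-40))*(-19) + 12 = -40/7*(-19) + 12 = 760/7 + 12 = 844/7 ≈ 120.57)
(m + k)**2 = (-471 + 844/7)**2 = (-2453/7)**2 = 6017209/49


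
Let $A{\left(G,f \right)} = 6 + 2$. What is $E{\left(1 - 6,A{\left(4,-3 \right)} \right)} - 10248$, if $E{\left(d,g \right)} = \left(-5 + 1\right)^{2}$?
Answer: $-10232$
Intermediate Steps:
$A{\left(G,f \right)} = 8$
$E{\left(d,g \right)} = 16$ ($E{\left(d,g \right)} = \left(-4\right)^{2} = 16$)
$E{\left(1 - 6,A{\left(4,-3 \right)} \right)} - 10248 = 16 - 10248 = -10232$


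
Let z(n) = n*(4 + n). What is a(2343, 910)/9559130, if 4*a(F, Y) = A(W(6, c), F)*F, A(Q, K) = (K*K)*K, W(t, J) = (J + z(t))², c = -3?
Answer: 30136246143201/38236520 ≈ 7.8815e+5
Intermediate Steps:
W(t, J) = (J + t*(4 + t))²
A(Q, K) = K³ (A(Q, K) = K²*K = K³)
a(F, Y) = F⁴/4 (a(F, Y) = (F³*F)/4 = F⁴/4)
a(2343, 910)/9559130 = ((¼)*2343⁴)/9559130 = ((¼)*30136246143201)*(1/9559130) = (30136246143201/4)*(1/9559130) = 30136246143201/38236520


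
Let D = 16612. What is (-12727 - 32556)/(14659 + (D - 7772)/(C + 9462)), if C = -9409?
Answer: -2399999/785767 ≈ -3.0543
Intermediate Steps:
(-12727 - 32556)/(14659 + (D - 7772)/(C + 9462)) = (-12727 - 32556)/(14659 + (16612 - 7772)/(-9409 + 9462)) = -45283/(14659 + 8840/53) = -45283/785767/53 = -45283*53/785767 = -2399999/785767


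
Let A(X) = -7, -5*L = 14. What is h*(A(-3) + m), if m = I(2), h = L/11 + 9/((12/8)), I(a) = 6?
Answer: -316/55 ≈ -5.7455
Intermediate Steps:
L = -14/5 (L = -1/5*14 = -14/5 ≈ -2.8000)
h = 316/55 (h = -14/5/11 + 9/((12/8)) = -14/5*1/11 + 9/((12*(1/8))) = -14/55 + 9/(3/2) = -14/55 + 9*(2/3) = -14/55 + 6 = 316/55 ≈ 5.7455)
m = 6
h*(A(-3) + m) = 316*(-7 + 6)/55 = (316/55)*(-1) = -316/55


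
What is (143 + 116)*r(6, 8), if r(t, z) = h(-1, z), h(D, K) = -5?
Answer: -1295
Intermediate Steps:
r(t, z) = -5
(143 + 116)*r(6, 8) = (143 + 116)*(-5) = 259*(-5) = -1295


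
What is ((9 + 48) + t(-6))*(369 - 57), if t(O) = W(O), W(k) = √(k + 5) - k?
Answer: 19656 + 312*I ≈ 19656.0 + 312.0*I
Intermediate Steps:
W(k) = √(5 + k) - k
t(O) = √(5 + O) - O
((9 + 48) + t(-6))*(369 - 57) = ((9 + 48) + (√(5 - 6) - 1*(-6)))*(369 - 57) = (57 + (√(-1) + 6))*312 = (57 + (I + 6))*312 = (57 + (6 + I))*312 = (63 + I)*312 = 19656 + 312*I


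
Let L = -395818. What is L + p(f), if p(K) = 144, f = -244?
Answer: -395674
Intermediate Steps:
L + p(f) = -395818 + 144 = -395674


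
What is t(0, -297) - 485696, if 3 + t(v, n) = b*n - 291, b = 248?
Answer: -559646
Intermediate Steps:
t(v, n) = -294 + 248*n (t(v, n) = -3 + (248*n - 291) = -3 + (-291 + 248*n) = -294 + 248*n)
t(0, -297) - 485696 = (-294 + 248*(-297)) - 485696 = (-294 - 73656) - 485696 = -73950 - 485696 = -559646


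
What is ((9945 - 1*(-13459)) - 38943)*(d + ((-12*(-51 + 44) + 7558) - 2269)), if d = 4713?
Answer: -156726354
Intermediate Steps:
((9945 - 1*(-13459)) - 38943)*(d + ((-12*(-51 + 44) + 7558) - 2269)) = ((9945 - 1*(-13459)) - 38943)*(4713 + ((-12*(-51 + 44) + 7558) - 2269)) = ((9945 + 13459) - 38943)*(4713 + ((-12*(-7) + 7558) - 2269)) = (23404 - 38943)*(4713 + ((84 + 7558) - 2269)) = -15539*(4713 + (7642 - 2269)) = -15539*(4713 + 5373) = -15539*10086 = -156726354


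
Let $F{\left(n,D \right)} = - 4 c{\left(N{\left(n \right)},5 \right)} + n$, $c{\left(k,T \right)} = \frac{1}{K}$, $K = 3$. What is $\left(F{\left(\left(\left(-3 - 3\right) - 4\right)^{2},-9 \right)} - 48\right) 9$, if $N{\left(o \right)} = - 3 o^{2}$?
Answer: $456$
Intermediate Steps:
$c{\left(k,T \right)} = \frac{1}{3}$
$F{\left(n,D \right)} = - \frac{4}{3} + n$ ($F{\left(n,D \right)} = \left(-4\right) \frac{1}{3} + n = - \frac{4}{3} + n$)
$\left(F{\left(\left(\left(-3 - 3\right) - 4\right)^{2},-9 \right)} - 48\right) 9 = \left(\left(- \frac{4}{3} + \left(\left(-3 - 3\right) - 4\right)^{2}\right) - 48\right) 9 = \left(\left(- \frac{4}{3} + \left(-6 - 4\right)^{2}\right) - 48\right) 9 = \left(\left(- \frac{4}{3} + \left(-10\right)^{2}\right) - 48\right) 9 = \left(\left(- \frac{4}{3} + 100\right) - 48\right) 9 = \left(\frac{296}{3} - 48\right) 9 = \frac{152}{3} \cdot 9 = 456$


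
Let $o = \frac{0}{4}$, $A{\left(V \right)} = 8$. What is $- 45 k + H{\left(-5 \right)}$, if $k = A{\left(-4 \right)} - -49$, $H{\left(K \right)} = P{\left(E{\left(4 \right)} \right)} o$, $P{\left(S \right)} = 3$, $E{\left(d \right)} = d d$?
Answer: $-2565$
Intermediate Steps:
$E{\left(d \right)} = d^{2}$
$o = 0$ ($o = 0 \cdot \frac{1}{4} = 0$)
$H{\left(K \right)} = 0$ ($H{\left(K \right)} = 3 \cdot 0 = 0$)
$k = 57$ ($k = 8 - -49 = 8 + 49 = 57$)
$- 45 k + H{\left(-5 \right)} = \left(-45\right) 57 + 0 = -2565 + 0 = -2565$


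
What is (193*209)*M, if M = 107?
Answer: 4316059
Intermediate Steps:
(193*209)*M = (193*209)*107 = 40337*107 = 4316059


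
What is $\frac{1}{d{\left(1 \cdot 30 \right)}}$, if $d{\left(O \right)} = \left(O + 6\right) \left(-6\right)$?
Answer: $- \frac{1}{216} \approx -0.0046296$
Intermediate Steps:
$d{\left(O \right)} = -36 - 6 O$ ($d{\left(O \right)} = \left(6 + O\right) \left(-6\right) = -36 - 6 O$)
$\frac{1}{d{\left(1 \cdot 30 \right)}} = \frac{1}{-36 - 6 \cdot 1 \cdot 30} = \frac{1}{-36 - 180} = \frac{1}{-216} = - \frac{1}{216}$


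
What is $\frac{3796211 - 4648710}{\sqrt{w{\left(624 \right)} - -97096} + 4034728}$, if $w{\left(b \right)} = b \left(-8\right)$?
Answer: $- \frac{429950198159}{2034878742735} + \frac{852499 \sqrt{23026}}{8139514970940} \approx -0.21127$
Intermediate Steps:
$w{\left(b \right)} = - 8 b$
$\frac{3796211 - 4648710}{\sqrt{w{\left(624 \right)} - -97096} + 4034728} = \frac{3796211 - 4648710}{\sqrt{\left(-8\right) 624 - -97096} + 4034728} = - \frac{852499}{\sqrt{-4992 + 97096} + 4034728} = - \frac{852499}{\sqrt{92104} + 4034728} = - \frac{852499}{2 \sqrt{23026} + 4034728} = - \frac{852499}{4034728 + 2 \sqrt{23026}}$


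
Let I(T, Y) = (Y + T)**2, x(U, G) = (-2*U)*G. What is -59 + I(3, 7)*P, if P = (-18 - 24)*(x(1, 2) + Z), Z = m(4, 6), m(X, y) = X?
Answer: -59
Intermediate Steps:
x(U, G) = -2*G*U
I(T, Y) = (T + Y)**2
Z = 4
P = 0 (P = (-18 - 24)*(-2*2*1 + 4) = -42*(-4 + 4) = -42*0 = 0)
-59 + I(3, 7)*P = -59 + (3 + 7)**2*0 = -59 + 10**2*0 = -59 + 100*0 = -59 + 0 = -59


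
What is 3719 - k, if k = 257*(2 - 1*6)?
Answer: 4747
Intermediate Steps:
k = -1028 (k = 257*(2 - 6) = 257*(-4) = -1028)
3719 - k = 3719 - 1*(-1028) = 3719 + 1028 = 4747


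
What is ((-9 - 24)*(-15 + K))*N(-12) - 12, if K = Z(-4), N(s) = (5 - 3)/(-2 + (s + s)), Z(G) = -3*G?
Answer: -255/13 ≈ -19.615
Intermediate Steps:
N(s) = 2/(-2 + 2*s)
K = 12 (K = -3*(-4) = 12)
((-9 - 24)*(-15 + K))*N(-12) - 12 = ((-9 - 24)*(-15 + 12))/(-1 - 12) - 12 = -33*(-3)/(-13) - 12 = 99*(-1/13) - 12 = -99/13 - 12 = -255/13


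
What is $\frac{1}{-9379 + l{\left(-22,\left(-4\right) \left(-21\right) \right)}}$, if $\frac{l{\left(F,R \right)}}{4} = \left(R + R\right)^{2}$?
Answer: $\frac{1}{103517} \approx 9.6602 \cdot 10^{-6}$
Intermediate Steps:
$l{\left(F,R \right)} = 16 R^{2}$ ($l{\left(F,R \right)} = 4 \left(R + R\right)^{2} = 4 \left(2 R\right)^{2} = 4 \cdot 4 R^{2} = 16 R^{2}$)
$\frac{1}{-9379 + l{\left(-22,\left(-4\right) \left(-21\right) \right)}} = \frac{1}{-9379 + 16 \left(\left(-4\right) \left(-21\right)\right)^{2}} = \frac{1}{-9379 + 16 \cdot 84^{2}} = \frac{1}{-9379 + 16 \cdot 7056} = \frac{1}{-9379 + 112896} = \frac{1}{103517}$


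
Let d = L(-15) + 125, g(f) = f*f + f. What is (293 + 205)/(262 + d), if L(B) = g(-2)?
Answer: 498/389 ≈ 1.2802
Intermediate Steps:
g(f) = f + f**2 (g(f) = f**2 + f = f + f**2)
L(B) = 2 (L(B) = -2*(1 - 2) = -2*(-1) = 2)
d = 127 (d = 2 + 125 = 127)
(293 + 205)/(262 + d) = (293 + 205)/(262 + 127) = 498/389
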